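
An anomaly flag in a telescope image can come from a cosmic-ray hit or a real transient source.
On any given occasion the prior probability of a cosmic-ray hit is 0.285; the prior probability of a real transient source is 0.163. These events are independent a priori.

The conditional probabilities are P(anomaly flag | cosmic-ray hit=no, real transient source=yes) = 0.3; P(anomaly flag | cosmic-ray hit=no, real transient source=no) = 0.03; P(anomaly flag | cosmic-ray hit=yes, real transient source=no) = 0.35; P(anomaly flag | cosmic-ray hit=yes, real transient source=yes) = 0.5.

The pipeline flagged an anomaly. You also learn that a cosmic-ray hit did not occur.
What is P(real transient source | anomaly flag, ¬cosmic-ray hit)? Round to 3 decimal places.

P(real transient source | anomaly flag, ¬cosmic-ray hit) ≈ 0.661

For the numerator, keep only real transient source=true terms: 0.3*0.163 = 0.048900
The normalizing constant is 0.03*0.837 + 0.3*0.163 = 0.074010
Posterior = 0.048900 / 0.074010 ≈ 0.661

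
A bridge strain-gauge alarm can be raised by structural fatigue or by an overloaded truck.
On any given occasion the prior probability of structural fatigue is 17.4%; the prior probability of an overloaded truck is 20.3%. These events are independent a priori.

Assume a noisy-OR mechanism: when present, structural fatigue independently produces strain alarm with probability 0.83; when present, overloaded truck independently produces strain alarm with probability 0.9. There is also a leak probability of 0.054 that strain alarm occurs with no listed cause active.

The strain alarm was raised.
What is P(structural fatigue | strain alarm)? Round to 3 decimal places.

P(structural fatigue | strain alarm) ≈ 0.446

Under noisy-OR, P(strain alarm | causes) = 1 − (1−0.054)·∏(1−qᵢ) over the active causes.
Sum P(strain alarm|·) weighted by the priors over the 4 (structural fatigue, overloaded truck) configurations:
  P(strain alarm) = 0.054*0.826*0.797 + 0.9054*0.826*0.203 + 0.83918*0.174*0.797 + 0.983918*0.174*0.203
        = 0.035549 + 0.151816 + 0.116376 + 0.034754 = 0.338495
The terms with structural fatigue present sum to 0.151130, so
  P(structural fatigue | strain alarm) = 0.151130 / 0.338495 ≈ 0.446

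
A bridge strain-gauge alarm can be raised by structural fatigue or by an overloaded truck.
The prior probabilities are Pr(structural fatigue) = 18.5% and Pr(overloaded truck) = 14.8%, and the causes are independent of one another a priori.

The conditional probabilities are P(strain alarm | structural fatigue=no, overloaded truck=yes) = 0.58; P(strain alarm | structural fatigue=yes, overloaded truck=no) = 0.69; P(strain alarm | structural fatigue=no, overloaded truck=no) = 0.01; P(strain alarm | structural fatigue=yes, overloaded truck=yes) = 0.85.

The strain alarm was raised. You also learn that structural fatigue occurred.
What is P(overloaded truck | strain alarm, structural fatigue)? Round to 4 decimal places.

P(strain alarm | structural fatigue) = 0.69*0.852 + 0.85*0.148 = 0.587880 + 0.125800 = 0.713680
Restricting to configurations with overloaded truck present: 0.85*0.148 = 0.125800.
So P(overloaded truck | strain alarm, structural fatigue) = 0.125800/0.713680 ≈ 0.1763.

P(overloaded truck | strain alarm, structural fatigue) ≈ 0.1763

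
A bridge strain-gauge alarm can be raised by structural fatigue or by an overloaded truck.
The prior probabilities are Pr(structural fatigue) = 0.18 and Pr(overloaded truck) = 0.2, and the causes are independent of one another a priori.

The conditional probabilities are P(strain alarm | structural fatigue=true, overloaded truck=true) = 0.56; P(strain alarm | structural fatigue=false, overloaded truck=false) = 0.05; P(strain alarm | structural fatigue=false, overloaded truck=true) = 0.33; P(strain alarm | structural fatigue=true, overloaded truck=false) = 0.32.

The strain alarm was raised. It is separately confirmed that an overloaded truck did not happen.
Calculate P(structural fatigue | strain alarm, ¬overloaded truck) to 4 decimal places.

P(strain alarm | ¬overloaded truck) = 0.05×0.82 + 0.32×0.18 = 0.041000 + 0.057600 = 0.098600
Restricting to configurations with structural fatigue present: 0.32×0.18 = 0.057600.
Hence the posterior is 0.057600/0.098600 ≈ 0.5842.

P(structural fatigue | strain alarm, ¬overloaded truck) ≈ 0.5842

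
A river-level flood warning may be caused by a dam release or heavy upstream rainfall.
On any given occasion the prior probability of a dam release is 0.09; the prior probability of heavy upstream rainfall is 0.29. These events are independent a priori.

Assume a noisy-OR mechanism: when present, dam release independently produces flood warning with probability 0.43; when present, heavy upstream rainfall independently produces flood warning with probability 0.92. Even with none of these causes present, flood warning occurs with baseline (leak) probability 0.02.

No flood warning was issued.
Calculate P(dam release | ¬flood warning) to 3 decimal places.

Under noisy-OR, P(flood warning | causes) = 1 − (1−0.02)·∏(1−qᵢ) over the active causes.
P(¬flood warning) = 0.98·0.91·0.71 + 0.0784·0.91·0.29 + 0.5586·0.09·0.71 + 0.044688·0.09·0.29 = 0.633178 + 0.020690 + 0.035695 + 0.001166 = 0.690729
Of this, 0.036861 comes from 0.035695 + 0.001166 (the dam release=true cases).
P(dam release | ¬flood warning) = 0.036861 / 0.690729 ≈ 0.053

P(dam release | ¬flood warning) ≈ 0.053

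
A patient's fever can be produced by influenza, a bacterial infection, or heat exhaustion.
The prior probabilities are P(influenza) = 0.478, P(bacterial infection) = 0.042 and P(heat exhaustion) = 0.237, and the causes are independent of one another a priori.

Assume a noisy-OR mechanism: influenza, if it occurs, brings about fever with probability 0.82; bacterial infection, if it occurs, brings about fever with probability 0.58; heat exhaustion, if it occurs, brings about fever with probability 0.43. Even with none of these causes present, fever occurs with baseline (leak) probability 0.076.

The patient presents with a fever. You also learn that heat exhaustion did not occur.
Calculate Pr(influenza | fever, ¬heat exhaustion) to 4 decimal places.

Under noisy-OR, P(fever | causes) = 1 − (1−0.076)·∏(1−qᵢ) over the active causes.
Sum P(fever|·) weighted by the priors over the 4 (influenza, bacterial infection) configurations:
  P(fever | ¬heat exhaustion) = 0.076*0.522*0.958 + 0.61192*0.522*0.042 + 0.83368*0.478*0.958 + 0.930146*0.478*0.042
        = 0.038006 + 0.013416 + 0.381762 + 0.018674 = 0.451858
The terms with influenza present sum to 0.400436, so
  P(influenza | fever, ¬heat exhaustion) = 0.400436 / 0.451858 ≈ 0.8862

Pr(influenza | fever, ¬heat exhaustion) ≈ 0.8862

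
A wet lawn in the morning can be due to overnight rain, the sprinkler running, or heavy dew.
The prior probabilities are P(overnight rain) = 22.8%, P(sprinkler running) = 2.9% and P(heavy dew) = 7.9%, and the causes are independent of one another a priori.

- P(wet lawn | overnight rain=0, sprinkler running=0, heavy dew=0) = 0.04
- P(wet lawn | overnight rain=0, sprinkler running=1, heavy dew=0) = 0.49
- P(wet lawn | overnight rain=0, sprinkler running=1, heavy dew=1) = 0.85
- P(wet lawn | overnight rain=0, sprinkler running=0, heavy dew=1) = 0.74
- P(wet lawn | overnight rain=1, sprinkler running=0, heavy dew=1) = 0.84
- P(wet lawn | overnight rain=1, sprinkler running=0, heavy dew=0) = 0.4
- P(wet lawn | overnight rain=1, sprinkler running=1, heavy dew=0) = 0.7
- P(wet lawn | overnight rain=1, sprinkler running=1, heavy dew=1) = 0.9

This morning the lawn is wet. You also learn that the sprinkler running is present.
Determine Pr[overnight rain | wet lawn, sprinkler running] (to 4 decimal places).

Pr[overnight rain | wet lawn, sprinkler running] ≈ 0.2897

P(wet lawn | sprinkler running) = 0.49*0.772*0.921 + 0.85*0.772*0.079 + 0.7*0.228*0.921 + 0.9*0.228*0.079 = 0.348396 + 0.051840 + 0.146992 + 0.016211 = 0.563439
The overnight rain-present share is 0.146992 + 0.016211 = 0.163203.
So P(overnight rain | wet lawn, sprinkler running) = 0.163203/0.563439 ≈ 0.2897.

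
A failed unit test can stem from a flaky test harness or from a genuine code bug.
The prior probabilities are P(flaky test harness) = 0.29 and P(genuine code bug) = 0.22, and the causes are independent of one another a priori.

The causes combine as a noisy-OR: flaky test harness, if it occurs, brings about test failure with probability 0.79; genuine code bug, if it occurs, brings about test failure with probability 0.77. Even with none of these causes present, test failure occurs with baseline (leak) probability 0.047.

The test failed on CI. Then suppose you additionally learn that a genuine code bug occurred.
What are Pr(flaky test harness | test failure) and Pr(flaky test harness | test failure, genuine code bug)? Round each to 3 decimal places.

Pr(flaky test harness | test failure) ≈ 0.620; Pr(flaky test harness | test failure, genuine code bug) ≈ 0.333

Under noisy-OR, P(test failure | causes) = 1 − (1−0.047)·∏(1−qᵢ) over the active causes.
Sum P(test failure|·) weighted by the priors over the 4 (flaky test harness, genuine code bug) configurations:
  P(test failure) = 0.047*0.71*0.78 + 0.78081*0.71*0.22 + 0.79987*0.29*0.78 + 0.95397*0.29*0.22
        = 0.026029 + 0.121963 + 0.180931 + 0.060863 = 0.389786
The terms with flaky test harness present sum to 0.241794, so
  P(flaky test harness | test failure) = 0.241794 / 0.389786 ≈ 0.620

Now condition on the additional information:
For the numerator, keep only flaky test harness=true terms: 0.95397×0.29 = 0.276651
Normalizer over all consistent configurations: 0.78081×0.71 + 0.95397×0.29 = 0.831026
P(flaky test harness | test failure, genuine code bug) = 0.276651/0.831026 ≈ 0.333
This is intercausal reasoning (explaining away): once genuine code bug accounts for the test failure, flaky test harness becomes less likely.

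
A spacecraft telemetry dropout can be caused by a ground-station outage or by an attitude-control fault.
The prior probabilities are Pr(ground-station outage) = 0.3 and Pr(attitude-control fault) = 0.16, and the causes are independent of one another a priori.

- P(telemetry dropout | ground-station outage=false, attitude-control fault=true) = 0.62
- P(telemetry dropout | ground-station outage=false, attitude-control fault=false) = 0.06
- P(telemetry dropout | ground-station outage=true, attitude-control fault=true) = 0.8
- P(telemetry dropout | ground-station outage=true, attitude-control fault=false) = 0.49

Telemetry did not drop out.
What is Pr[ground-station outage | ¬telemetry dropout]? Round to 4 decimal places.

Weight on ground-station outage=true, given the evidence: 0.128520 + 0.009600 = 0.138120
Normalizer over all consistent configurations: 0.94×0.7×0.84 + 0.38×0.7×0.16 + 0.51×0.3×0.84 + 0.2×0.3×0.16 = 0.733400
Posterior = 0.138120 / 0.733400 ≈ 0.1883

Pr[ground-station outage | ¬telemetry dropout] ≈ 0.1883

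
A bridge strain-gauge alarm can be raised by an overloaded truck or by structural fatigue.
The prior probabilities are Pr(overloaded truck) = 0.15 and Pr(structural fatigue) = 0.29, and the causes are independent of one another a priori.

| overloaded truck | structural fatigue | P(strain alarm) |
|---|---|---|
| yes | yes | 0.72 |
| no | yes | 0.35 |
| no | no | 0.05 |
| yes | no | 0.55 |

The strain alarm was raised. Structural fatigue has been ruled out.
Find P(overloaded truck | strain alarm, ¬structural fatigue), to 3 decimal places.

P(overloaded truck | strain alarm, ¬structural fatigue) ≈ 0.660

Enumerate both values of overloaded truck and weight by the priors:
  P(strain alarm | ¬structural fatigue) = 0.05×0.85 + 0.55×0.15
        = 0.042500 + 0.082500 = 0.125000
The terms with overloaded truck present sum to 0.082500, so
  P(overloaded truck | strain alarm, ¬structural fatigue) = 0.082500 / 0.125000 ≈ 0.660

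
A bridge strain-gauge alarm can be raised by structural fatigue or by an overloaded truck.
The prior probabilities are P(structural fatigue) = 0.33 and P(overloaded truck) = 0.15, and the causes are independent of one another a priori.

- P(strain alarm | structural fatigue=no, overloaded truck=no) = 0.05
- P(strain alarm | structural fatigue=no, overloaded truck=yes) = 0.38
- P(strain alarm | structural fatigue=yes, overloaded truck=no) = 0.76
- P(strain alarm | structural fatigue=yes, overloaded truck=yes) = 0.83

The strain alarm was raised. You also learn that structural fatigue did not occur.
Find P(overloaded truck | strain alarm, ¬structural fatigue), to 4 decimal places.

Enumerate both values of overloaded truck and weight by the priors:
  P(strain alarm | ¬structural fatigue) = 0.05×0.85 + 0.38×0.15
        = 0.042500 + 0.057000 = 0.099500
Keeping only the overloaded truck-present terms gives 0.057000, so
  P(overloaded truck | strain alarm, ¬structural fatigue) = 0.057000 / 0.099500 ≈ 0.5729

P(overloaded truck | strain alarm, ¬structural fatigue) ≈ 0.5729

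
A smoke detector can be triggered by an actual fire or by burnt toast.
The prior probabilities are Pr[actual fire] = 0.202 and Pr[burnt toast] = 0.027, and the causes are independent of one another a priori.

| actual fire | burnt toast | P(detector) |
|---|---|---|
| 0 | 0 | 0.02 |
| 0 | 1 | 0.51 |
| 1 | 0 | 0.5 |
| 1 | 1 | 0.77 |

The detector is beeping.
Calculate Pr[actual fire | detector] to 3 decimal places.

Pr[actual fire | detector] ≈ 0.794

P(detector) = 0.02×0.798×0.973 + 0.51×0.798×0.027 + 0.5×0.202×0.973 + 0.77×0.202×0.027 = 0.015529 + 0.010988 + 0.098273 + 0.004200 = 0.128990
Restricting to configurations with actual fire present: 0.098273 + 0.004200 = 0.102473.
P(actual fire | detector) = 0.102473 / 0.128990 ≈ 0.794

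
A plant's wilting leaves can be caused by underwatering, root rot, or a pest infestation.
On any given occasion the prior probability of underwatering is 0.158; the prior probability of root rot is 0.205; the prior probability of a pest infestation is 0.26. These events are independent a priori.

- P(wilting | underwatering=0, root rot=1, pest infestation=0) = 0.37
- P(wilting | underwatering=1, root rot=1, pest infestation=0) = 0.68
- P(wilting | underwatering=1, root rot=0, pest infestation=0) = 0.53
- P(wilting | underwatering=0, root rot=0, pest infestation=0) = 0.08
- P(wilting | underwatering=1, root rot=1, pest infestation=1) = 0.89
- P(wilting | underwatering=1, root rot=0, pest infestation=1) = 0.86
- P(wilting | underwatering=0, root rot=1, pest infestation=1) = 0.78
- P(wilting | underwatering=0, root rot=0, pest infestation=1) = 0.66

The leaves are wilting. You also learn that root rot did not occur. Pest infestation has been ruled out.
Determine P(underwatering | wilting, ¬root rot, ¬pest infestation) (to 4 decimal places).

P(underwatering | wilting, ¬root rot, ¬pest infestation) ≈ 0.5542

By total probability over both values of underwatering:
  P(wilting | ¬root rot, ¬pest infestation) = 0.08*0.842 + 0.53*0.158
        = 0.067360 + 0.083740 = 0.151100
Configurations with underwatering contribute 0.083740, so
  P(underwatering | wilting, ¬root rot, ¬pest infestation) = 0.083740 / 0.151100 ≈ 0.5542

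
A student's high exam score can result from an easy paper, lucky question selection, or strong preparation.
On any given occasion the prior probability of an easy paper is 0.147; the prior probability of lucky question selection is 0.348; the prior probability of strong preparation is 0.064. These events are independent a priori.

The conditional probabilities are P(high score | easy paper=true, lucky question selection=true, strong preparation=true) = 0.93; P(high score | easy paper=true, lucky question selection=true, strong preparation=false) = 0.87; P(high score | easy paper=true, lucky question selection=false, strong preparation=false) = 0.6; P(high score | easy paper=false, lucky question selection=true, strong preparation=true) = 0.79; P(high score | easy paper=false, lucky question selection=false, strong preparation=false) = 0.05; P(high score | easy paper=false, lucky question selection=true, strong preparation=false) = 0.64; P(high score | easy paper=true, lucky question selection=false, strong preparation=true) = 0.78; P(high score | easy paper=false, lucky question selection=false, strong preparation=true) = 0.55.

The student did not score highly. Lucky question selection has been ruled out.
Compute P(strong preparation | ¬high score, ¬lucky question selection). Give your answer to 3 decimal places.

P(¬high score | ¬lucky question selection) = 0.95×0.853×0.936 + 0.45×0.853×0.064 + 0.4×0.147×0.936 + 0.22×0.147×0.064 = 0.758488 + 0.024566 + 0.055037 + 0.002070 = 0.840161
Of this, 0.026636 comes from 0.024566 + 0.002070 (the strong preparation=true cases).
P(strong preparation | ¬high score, ¬lucky question selection) = 0.026636 / 0.840161 ≈ 0.032

P(strong preparation | ¬high score, ¬lucky question selection) ≈ 0.032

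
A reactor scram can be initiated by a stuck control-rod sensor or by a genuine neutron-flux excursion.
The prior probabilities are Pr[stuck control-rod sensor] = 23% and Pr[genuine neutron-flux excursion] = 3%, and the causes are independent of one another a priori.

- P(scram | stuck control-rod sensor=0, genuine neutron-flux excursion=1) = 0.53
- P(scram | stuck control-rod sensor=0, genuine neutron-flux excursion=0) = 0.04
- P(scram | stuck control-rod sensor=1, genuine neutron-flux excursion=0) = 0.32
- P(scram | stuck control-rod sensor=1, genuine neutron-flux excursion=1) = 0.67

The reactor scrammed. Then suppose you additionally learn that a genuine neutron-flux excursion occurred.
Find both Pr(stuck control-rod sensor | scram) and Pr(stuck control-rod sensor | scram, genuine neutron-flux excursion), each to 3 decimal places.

P(scram) = 0.04·0.77·0.97 + 0.53·0.77·0.03 + 0.32·0.23·0.97 + 0.67·0.23·0.03 = 0.029876 + 0.012243 + 0.071392 + 0.004623 = 0.118134
The stuck control-rod sensor-present share is 0.071392 + 0.004623 = 0.076015.
Hence the posterior is 0.076015/0.118134 ≈ 0.643.

With the extra evidence:
Sum P(scram|·) weighted by the priors over both values of stuck control-rod sensor:
  P(scram | genuine neutron-flux excursion) = 0.53*0.77 + 0.67*0.23
        = 0.408100 + 0.154100 = 0.562200
The terms with stuck control-rod sensor present sum to 0.154100, so
  P(stuck control-rod sensor | scram, genuine neutron-flux excursion) = 0.154100 / 0.562200 ≈ 0.274
The drop from 0.643 to 0.274 is the explaining-away (discounting) effect.

Pr(stuck control-rod sensor | scram) ≈ 0.643; Pr(stuck control-rod sensor | scram, genuine neutron-flux excursion) ≈ 0.274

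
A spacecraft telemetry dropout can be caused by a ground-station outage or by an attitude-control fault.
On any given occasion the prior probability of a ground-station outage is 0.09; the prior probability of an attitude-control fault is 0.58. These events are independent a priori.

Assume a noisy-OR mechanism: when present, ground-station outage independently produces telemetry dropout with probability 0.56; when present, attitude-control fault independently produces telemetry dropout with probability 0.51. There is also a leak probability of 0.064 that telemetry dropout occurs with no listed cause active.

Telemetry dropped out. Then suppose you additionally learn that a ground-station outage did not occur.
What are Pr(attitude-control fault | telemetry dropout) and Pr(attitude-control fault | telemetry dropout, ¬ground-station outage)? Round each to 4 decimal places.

Pr(attitude-control fault | telemetry dropout) ≈ 0.8752; Pr(attitude-control fault | telemetry dropout, ¬ground-station outage) ≈ 0.9211

Under noisy-OR, P(telemetry dropout | causes) = 1 − (1−0.064)·∏(1−qᵢ) over the active causes.
For the numerator, keep only attitude-control fault=true terms: 0.285730 + 0.041666 = 0.327396
Normalizer over all consistent configurations: 0.064*0.91*0.42 + 0.54136*0.91*0.58 + 0.58816*0.09*0.42 + 0.798198*0.09*0.58 = 0.374089
Posterior = 0.327396 / 0.374089 ≈ 0.8752

Now also conditioning on ground-station outage≠true:
By total probability over both values of attitude-control fault:
  P(telemetry dropout | ¬ground-station outage) = 0.064×0.42 + 0.54136×0.58
        = 0.026880 + 0.313989 = 0.340869
Keeping only the attitude-control fault-present terms gives 0.313989, so
  P(attitude-control fault | telemetry dropout, ¬ground-station outage) = 0.313989 / 0.340869 ≈ 0.9211
With ground-station outage excluded, attitude-control fault must carry more of the explanatory weight for the telemetry dropout.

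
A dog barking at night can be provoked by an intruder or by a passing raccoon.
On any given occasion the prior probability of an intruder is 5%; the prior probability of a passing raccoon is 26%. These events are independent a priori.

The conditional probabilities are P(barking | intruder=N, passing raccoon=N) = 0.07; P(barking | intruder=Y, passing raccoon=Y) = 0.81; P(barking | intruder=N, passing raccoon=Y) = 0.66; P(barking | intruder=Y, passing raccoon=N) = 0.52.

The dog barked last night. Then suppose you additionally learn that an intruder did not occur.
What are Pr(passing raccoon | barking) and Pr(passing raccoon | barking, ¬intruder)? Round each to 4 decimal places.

Sum P(barking|·) weighted by the priors over the 4 (intruder, passing raccoon) configurations:
  P(barking) = 0.07*0.95*0.74 + 0.66*0.95*0.26 + 0.52*0.05*0.74 + 0.81*0.05*0.26
        = 0.049210 + 0.163020 + 0.019240 + 0.010530 = 0.242000
Keeping only the passing raccoon-present terms gives 0.173550, so
  P(passing raccoon | barking) = 0.173550 / 0.242000 ≈ 0.7171

With the extra evidence:
P(barking | ¬intruder) = 0.07·0.74 + 0.66·0.26 = 0.051800 + 0.171600 = 0.223400
The passing raccoon-present share is 0.66·0.26 = 0.171600.
P(passing raccoon | barking, ¬intruder) = 0.171600 / 0.223400 ≈ 0.7681
Ruling out intruder raises the posterior on passing raccoon — the flip side of explaining away.

Pr(passing raccoon | barking) ≈ 0.7171; Pr(passing raccoon | barking, ¬intruder) ≈ 0.7681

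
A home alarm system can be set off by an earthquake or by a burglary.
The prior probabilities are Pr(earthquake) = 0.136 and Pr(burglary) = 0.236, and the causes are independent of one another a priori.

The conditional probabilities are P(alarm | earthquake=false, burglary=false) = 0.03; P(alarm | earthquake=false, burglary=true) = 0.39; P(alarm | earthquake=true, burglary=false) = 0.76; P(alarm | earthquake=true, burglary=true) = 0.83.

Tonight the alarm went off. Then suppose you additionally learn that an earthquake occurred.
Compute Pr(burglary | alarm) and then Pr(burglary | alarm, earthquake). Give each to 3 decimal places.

Pr(burglary | alarm) ≈ 0.518; Pr(burglary | alarm, earthquake) ≈ 0.252

Enumerate the 4 (earthquake, burglary) configurations and weight by the priors:
  P(alarm) = 0.03×0.864×0.764 + 0.39×0.864×0.236 + 0.76×0.136×0.764 + 0.83×0.136×0.236
        = 0.019803 + 0.079523 + 0.078967 + 0.026640 = 0.204933
Configurations with burglary contribute 0.106163, so
  P(burglary | alarm) = 0.106163 / 0.204933 ≈ 0.518

With the extra evidence:
For the numerator, keep only burglary=true terms: 0.83*0.236 = 0.195880
Denominator P(alarm | earthquake): 0.76*0.764 + 0.83*0.236 = 0.776520
P(burglary | alarm, earthquake) = 0.195880/0.776520 ≈ 0.252
Conditioning on earthquake lowers the posterior on burglary: the classic explaining-away effect in a common-effect structure.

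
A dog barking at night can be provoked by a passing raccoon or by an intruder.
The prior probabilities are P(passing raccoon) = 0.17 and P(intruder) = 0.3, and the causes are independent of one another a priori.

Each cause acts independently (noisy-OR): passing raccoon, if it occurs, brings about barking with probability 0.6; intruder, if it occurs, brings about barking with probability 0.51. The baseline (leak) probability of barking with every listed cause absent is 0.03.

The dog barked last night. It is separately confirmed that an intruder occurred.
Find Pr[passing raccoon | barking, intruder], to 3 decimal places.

Under noisy-OR, P(barking | causes) = 1 − (1−0.03)·∏(1−qᵢ) over the active causes.
For the numerator, keep only passing raccoon=true terms: 0.80988·0.17 = 0.137680
The normalizing constant is 0.5247·0.83 + 0.80988·0.17 = 0.573181
P(passing raccoon | barking, intruder) = 0.137680/0.573181 ≈ 0.240

Pr[passing raccoon | barking, intruder] ≈ 0.240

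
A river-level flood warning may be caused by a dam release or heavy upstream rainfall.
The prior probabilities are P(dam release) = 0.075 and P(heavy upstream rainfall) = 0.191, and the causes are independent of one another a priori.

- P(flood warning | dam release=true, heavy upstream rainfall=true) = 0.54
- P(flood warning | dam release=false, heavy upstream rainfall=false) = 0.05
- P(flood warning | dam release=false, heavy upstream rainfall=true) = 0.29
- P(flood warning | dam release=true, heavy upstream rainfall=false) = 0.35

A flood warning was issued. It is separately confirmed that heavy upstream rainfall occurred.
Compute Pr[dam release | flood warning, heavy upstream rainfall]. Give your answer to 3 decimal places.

Pr[dam release | flood warning, heavy upstream rainfall] ≈ 0.131

P(flood warning | heavy upstream rainfall) = 0.29×0.925 + 0.54×0.075 = 0.268250 + 0.040500 = 0.308750
Restricting to configurations with dam release present: 0.54×0.075 = 0.040500.
So P(dam release | flood warning, heavy upstream rainfall) = 0.040500/0.308750 ≈ 0.131.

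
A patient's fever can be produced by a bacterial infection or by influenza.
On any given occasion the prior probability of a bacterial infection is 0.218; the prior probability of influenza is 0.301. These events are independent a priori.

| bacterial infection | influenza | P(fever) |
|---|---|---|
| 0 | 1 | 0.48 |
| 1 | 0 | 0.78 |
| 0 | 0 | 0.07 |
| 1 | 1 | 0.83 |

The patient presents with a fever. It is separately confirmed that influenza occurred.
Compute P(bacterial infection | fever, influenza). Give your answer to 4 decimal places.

P(bacterial infection | fever, influenza) ≈ 0.3253

P(fever | influenza) = 0.48·0.782 + 0.83·0.218 = 0.375360 + 0.180940 = 0.556300
Restricting to configurations with bacterial infection present: 0.83·0.218 = 0.180940.
P(bacterial infection | fever, influenza) = 0.180940 / 0.556300 ≈ 0.3253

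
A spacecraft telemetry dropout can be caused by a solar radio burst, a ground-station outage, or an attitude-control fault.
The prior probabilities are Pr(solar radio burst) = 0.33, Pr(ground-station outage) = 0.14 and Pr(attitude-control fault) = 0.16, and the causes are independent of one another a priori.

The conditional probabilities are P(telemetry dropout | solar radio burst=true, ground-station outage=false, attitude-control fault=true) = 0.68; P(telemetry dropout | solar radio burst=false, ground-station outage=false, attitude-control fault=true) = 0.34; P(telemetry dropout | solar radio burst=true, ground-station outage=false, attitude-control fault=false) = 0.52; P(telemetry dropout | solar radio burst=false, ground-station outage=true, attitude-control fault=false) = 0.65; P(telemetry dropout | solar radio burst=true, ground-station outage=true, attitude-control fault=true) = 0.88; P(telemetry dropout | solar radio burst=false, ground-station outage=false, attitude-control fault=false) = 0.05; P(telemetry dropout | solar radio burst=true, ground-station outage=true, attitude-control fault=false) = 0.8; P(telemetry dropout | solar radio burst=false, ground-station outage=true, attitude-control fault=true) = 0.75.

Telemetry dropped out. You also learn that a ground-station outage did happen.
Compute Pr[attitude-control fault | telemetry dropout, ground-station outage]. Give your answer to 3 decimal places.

Pr[attitude-control fault | telemetry dropout, ground-station outage] ≈ 0.178

Enumerate the 4 (solar radio burst, attitude-control fault) configurations and weight by the priors:
  P(telemetry dropout | ground-station outage) = 0.65×0.67×0.84 + 0.75×0.67×0.16 + 0.8×0.33×0.84 + 0.88×0.33×0.16
        = 0.365820 + 0.080400 + 0.221760 + 0.046464 = 0.714444
The terms with attitude-control fault present sum to 0.126864, so
  P(attitude-control fault | telemetry dropout, ground-station outage) = 0.126864 / 0.714444 ≈ 0.178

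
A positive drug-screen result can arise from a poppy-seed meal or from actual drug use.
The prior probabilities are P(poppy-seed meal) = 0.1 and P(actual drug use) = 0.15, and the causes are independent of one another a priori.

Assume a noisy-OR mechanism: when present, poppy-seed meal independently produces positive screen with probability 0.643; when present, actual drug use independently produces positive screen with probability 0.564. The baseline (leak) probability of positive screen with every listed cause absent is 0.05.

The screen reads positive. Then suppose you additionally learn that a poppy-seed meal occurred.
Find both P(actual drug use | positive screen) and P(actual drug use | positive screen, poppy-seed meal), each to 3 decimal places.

P(actual drug use | positive screen) ≈ 0.493; P(actual drug use | positive screen, poppy-seed meal) ≈ 0.185

Under noisy-OR, P(positive screen | causes) = 1 − (1−0.05)·∏(1−qᵢ) over the active causes.
Enumerate the 4 (poppy-seed meal, actual drug use) configurations and weight by the priors:
  P(positive screen) = 0.05×0.9×0.85 + 0.5858×0.9×0.15 + 0.66085×0.1×0.85 + 0.852131×0.1×0.15
        = 0.038250 + 0.079083 + 0.056172 + 0.012782 = 0.186287
Keeping only the actual drug use-present terms gives 0.091865, so
  P(actual drug use | positive screen) = 0.091865 / 0.186287 ≈ 0.493

Now also conditioning on poppy-seed meal=true:
Sum P(positive screen|·) weighted by the priors over both values of actual drug use:
  P(positive screen | poppy-seed meal) = 0.66085*0.85 + 0.852131*0.15
        = 0.561723 + 0.127820 = 0.689543
Configurations with actual drug use contribute 0.127820, so
  P(actual drug use | positive screen, poppy-seed meal) = 0.127820 / 0.689543 ≈ 0.185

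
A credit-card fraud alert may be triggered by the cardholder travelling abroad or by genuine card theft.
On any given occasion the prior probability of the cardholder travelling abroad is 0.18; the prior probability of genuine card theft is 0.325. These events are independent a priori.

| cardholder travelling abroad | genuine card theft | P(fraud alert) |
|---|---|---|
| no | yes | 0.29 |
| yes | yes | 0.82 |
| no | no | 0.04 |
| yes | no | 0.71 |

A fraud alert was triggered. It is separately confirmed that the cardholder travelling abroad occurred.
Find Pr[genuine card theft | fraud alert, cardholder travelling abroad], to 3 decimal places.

Pr[genuine card theft | fraud alert, cardholder travelling abroad] ≈ 0.357

For the numerator, keep only genuine card theft=true terms: 0.82×0.325 = 0.266500
Normalizer over all consistent configurations: 0.71×0.675 + 0.82×0.325 = 0.745750
P(genuine card theft | fraud alert, cardholder travelling abroad) = 0.266500/0.745750 ≈ 0.357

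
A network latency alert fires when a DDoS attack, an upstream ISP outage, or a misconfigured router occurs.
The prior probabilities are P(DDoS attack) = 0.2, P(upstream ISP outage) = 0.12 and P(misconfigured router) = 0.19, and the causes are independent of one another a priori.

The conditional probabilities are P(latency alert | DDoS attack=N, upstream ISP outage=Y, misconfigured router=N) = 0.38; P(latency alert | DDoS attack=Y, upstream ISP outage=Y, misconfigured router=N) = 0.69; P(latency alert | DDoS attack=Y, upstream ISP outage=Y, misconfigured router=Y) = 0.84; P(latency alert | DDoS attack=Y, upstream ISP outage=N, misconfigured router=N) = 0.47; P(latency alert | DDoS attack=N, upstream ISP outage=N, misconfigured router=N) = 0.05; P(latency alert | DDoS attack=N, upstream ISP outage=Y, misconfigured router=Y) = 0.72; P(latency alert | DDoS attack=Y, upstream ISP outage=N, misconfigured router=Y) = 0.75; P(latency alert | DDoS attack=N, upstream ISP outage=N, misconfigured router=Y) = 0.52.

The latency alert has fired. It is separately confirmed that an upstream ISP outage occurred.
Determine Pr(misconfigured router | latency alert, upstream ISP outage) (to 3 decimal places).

P(latency alert | upstream ISP outage) = 0.38*0.8*0.81 + 0.72*0.8*0.19 + 0.69*0.2*0.81 + 0.84*0.2*0.19 = 0.246240 + 0.109440 + 0.111780 + 0.031920 = 0.499380
Restricting to configurations with misconfigured router present: 0.109440 + 0.031920 = 0.141360.
So P(misconfigured router | latency alert, upstream ISP outage) = 0.141360/0.499380 ≈ 0.283.

Pr(misconfigured router | latency alert, upstream ISP outage) ≈ 0.283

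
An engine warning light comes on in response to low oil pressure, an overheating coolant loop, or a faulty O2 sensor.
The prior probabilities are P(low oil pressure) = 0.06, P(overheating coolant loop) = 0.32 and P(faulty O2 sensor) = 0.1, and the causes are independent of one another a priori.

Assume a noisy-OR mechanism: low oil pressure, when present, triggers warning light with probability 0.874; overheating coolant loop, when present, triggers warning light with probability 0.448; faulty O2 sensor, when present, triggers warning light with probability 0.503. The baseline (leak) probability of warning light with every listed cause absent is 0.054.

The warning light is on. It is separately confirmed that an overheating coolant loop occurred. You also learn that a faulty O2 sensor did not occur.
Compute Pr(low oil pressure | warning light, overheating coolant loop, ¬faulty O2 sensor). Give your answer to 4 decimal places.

Under noisy-OR, P(warning light | causes) = 1 − (1−0.054)·∏(1−qᵢ) over the active causes.
P(warning light | overheating coolant loop, ¬faulty O2 sensor) = 0.477808·0.94 + 0.934204·0.06 = 0.449140 + 0.056052 = 0.505192
Restricting to configurations with low oil pressure present: 0.934204·0.06 = 0.056052.
So P(low oil pressure | warning light, overheating coolant loop, ¬faulty O2 sensor) = 0.056052/0.505192 ≈ 0.1110.

Pr(low oil pressure | warning light, overheating coolant loop, ¬faulty O2 sensor) ≈ 0.1110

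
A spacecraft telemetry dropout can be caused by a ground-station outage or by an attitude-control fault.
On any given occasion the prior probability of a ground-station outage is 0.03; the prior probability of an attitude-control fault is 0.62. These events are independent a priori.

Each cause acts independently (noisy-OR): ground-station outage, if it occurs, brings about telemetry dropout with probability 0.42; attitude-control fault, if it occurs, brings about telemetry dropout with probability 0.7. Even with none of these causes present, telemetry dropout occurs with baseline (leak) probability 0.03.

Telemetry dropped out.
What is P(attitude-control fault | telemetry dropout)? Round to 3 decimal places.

P(attitude-control fault | telemetry dropout) ≈ 0.965

Under noisy-OR, P(telemetry dropout | causes) = 1 − (1−0.03)·∏(1−qᵢ) over the active causes.
P(telemetry dropout) = 0.03*0.97*0.38 + 0.709*0.97*0.62 + 0.4374*0.03*0.38 + 0.83122*0.03*0.62 = 0.011058 + 0.426393 + 0.004986 + 0.015461 = 0.457898
The attitude-control fault-present share is 0.426393 + 0.015461 = 0.441854.
P(attitude-control fault | telemetry dropout) = 0.441854 / 0.457898 ≈ 0.965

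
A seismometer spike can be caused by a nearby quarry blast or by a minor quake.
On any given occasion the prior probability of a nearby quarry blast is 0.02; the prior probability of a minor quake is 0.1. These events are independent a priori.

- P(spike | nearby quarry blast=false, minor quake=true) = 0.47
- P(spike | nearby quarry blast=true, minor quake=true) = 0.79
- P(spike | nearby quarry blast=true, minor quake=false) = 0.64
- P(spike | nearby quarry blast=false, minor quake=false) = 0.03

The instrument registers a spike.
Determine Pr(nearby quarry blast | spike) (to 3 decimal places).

Weight on nearby quarry blast=true, given the evidence: 0.011520 + 0.001580 = 0.013100
Denominator P(spike): 0.03·0.98·0.9 + 0.47·0.98·0.1 + 0.64·0.02·0.9 + 0.79·0.02·0.1 = 0.085620
Posterior = 0.013100 / 0.085620 ≈ 0.153

Pr(nearby quarry blast | spike) ≈ 0.153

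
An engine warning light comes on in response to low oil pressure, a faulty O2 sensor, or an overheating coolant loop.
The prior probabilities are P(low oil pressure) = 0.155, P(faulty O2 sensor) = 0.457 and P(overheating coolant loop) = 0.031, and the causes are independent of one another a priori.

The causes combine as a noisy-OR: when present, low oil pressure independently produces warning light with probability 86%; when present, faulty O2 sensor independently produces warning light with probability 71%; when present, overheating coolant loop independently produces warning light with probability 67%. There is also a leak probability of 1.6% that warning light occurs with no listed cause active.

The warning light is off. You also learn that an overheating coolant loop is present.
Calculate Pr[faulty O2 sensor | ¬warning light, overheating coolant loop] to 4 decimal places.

Under noisy-OR, P(warning light | causes) = 1 − (1−0.016)·∏(1−qᵢ) over the active causes.
P(¬warning light | overheating coolant loop) = 0.32472×0.845×0.543 + 0.094169×0.845×0.457 + 0.045461×0.155×0.543 + 0.013184×0.155×0.457 = 0.148993 + 0.036365 + 0.003826 + 0.000934 = 0.190118
Restricting to configurations with faulty O2 sensor present: 0.036365 + 0.000934 = 0.037299.
So P(faulty O2 sensor | ¬warning light, overheating coolant loop) = 0.037299/0.190118 ≈ 0.1962.

Pr[faulty O2 sensor | ¬warning light, overheating coolant loop] ≈ 0.1962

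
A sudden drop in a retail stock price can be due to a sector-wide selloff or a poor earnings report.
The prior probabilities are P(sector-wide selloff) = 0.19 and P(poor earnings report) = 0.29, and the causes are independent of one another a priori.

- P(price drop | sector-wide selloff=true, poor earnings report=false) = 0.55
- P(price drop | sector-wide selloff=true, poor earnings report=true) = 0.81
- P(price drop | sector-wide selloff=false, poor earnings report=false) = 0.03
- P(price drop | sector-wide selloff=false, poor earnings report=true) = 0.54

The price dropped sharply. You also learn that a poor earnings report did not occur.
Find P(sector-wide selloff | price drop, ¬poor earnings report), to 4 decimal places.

Enumerate both values of sector-wide selloff and weight by the priors:
  P(price drop | ¬poor earnings report) = 0.03·0.81 + 0.55·0.19
        = 0.024300 + 0.104500 = 0.128800
Keeping only the sector-wide selloff-present terms gives 0.104500, so
  P(sector-wide selloff | price drop, ¬poor earnings report) = 0.104500 / 0.128800 ≈ 0.8113

P(sector-wide selloff | price drop, ¬poor earnings report) ≈ 0.8113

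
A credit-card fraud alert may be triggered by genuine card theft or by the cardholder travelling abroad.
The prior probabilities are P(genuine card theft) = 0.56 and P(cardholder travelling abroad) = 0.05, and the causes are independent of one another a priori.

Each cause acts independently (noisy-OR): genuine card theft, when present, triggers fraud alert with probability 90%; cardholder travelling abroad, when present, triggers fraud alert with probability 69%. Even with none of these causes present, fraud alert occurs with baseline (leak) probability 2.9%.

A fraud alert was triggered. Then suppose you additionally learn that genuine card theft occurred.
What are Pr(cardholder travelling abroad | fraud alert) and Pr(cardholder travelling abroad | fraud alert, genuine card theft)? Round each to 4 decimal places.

Pr(cardholder travelling abroad | fraud alert) ≈ 0.0795; Pr(cardholder travelling abroad | fraud alert, genuine card theft) ≈ 0.0535

Under noisy-OR, P(fraud alert | causes) = 1 − (1−0.029)·∏(1−qᵢ) over the active causes.
Numerator (weight on configurations with cardholder travelling abroad): 0.015378 + 0.027157 = 0.042535
Denominator P(fraud alert): 0.029×0.44×0.95 + 0.69899×0.44×0.05 + 0.9029×0.56×0.95 + 0.969899×0.56×0.05 = 0.535000
Posterior = 0.042535 / 0.535000 ≈ 0.0795

With the extra evidence:
Enumerate both values of cardholder travelling abroad and weight by the priors:
  P(fraud alert | genuine card theft) = 0.9029*0.95 + 0.969899*0.05
        = 0.857755 + 0.048495 = 0.906250
The terms with cardholder travelling abroad present sum to 0.048495, so
  P(cardholder travelling abroad | fraud alert, genuine card theft) = 0.048495 / 0.906250 ≈ 0.0535
— genuine card theft explains away the evidence for cardholder travelling abroad.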